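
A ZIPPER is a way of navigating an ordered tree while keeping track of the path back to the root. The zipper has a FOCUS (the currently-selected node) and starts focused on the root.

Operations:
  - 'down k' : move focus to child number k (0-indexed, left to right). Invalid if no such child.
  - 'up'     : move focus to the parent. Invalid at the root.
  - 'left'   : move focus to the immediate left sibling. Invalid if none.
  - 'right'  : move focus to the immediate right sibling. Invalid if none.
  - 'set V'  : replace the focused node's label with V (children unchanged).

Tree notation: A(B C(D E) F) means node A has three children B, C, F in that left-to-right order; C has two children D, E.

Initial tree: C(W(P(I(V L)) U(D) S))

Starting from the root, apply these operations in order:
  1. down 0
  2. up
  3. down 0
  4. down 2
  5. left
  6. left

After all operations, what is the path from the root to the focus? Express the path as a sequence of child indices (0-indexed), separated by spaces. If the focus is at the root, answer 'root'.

Step 1 (down 0): focus=W path=0 depth=1 children=['P', 'U', 'S'] left=[] right=[] parent=C
Step 2 (up): focus=C path=root depth=0 children=['W'] (at root)
Step 3 (down 0): focus=W path=0 depth=1 children=['P', 'U', 'S'] left=[] right=[] parent=C
Step 4 (down 2): focus=S path=0/2 depth=2 children=[] left=['P', 'U'] right=[] parent=W
Step 5 (left): focus=U path=0/1 depth=2 children=['D'] left=['P'] right=['S'] parent=W
Step 6 (left): focus=P path=0/0 depth=2 children=['I'] left=[] right=['U', 'S'] parent=W

Answer: 0 0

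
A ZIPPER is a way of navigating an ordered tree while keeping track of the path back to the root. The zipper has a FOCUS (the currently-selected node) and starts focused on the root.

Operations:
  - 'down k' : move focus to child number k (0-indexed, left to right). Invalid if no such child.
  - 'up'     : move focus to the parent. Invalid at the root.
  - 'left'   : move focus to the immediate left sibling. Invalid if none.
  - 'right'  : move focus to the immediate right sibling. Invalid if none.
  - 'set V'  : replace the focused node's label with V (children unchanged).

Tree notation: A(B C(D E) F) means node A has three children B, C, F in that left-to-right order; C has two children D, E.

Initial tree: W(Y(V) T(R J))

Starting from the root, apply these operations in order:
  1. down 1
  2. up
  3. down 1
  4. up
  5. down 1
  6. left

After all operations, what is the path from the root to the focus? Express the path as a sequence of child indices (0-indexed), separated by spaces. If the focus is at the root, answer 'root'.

Answer: 0

Derivation:
Step 1 (down 1): focus=T path=1 depth=1 children=['R', 'J'] left=['Y'] right=[] parent=W
Step 2 (up): focus=W path=root depth=0 children=['Y', 'T'] (at root)
Step 3 (down 1): focus=T path=1 depth=1 children=['R', 'J'] left=['Y'] right=[] parent=W
Step 4 (up): focus=W path=root depth=0 children=['Y', 'T'] (at root)
Step 5 (down 1): focus=T path=1 depth=1 children=['R', 'J'] left=['Y'] right=[] parent=W
Step 6 (left): focus=Y path=0 depth=1 children=['V'] left=[] right=['T'] parent=W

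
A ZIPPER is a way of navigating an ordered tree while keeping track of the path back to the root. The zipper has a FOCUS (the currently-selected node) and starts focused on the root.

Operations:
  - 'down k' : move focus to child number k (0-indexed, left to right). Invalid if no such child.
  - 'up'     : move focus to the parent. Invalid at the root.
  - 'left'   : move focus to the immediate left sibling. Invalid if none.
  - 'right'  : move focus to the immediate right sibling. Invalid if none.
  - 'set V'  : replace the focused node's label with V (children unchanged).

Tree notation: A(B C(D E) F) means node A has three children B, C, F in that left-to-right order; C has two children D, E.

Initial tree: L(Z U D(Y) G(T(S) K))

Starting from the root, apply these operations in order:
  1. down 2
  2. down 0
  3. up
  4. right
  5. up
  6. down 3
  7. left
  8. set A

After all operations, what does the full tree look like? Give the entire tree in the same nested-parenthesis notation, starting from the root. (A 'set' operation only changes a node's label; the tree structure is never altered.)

Step 1 (down 2): focus=D path=2 depth=1 children=['Y'] left=['Z', 'U'] right=['G'] parent=L
Step 2 (down 0): focus=Y path=2/0 depth=2 children=[] left=[] right=[] parent=D
Step 3 (up): focus=D path=2 depth=1 children=['Y'] left=['Z', 'U'] right=['G'] parent=L
Step 4 (right): focus=G path=3 depth=1 children=['T', 'K'] left=['Z', 'U', 'D'] right=[] parent=L
Step 5 (up): focus=L path=root depth=0 children=['Z', 'U', 'D', 'G'] (at root)
Step 6 (down 3): focus=G path=3 depth=1 children=['T', 'K'] left=['Z', 'U', 'D'] right=[] parent=L
Step 7 (left): focus=D path=2 depth=1 children=['Y'] left=['Z', 'U'] right=['G'] parent=L
Step 8 (set A): focus=A path=2 depth=1 children=['Y'] left=['Z', 'U'] right=['G'] parent=L

Answer: L(Z U A(Y) G(T(S) K))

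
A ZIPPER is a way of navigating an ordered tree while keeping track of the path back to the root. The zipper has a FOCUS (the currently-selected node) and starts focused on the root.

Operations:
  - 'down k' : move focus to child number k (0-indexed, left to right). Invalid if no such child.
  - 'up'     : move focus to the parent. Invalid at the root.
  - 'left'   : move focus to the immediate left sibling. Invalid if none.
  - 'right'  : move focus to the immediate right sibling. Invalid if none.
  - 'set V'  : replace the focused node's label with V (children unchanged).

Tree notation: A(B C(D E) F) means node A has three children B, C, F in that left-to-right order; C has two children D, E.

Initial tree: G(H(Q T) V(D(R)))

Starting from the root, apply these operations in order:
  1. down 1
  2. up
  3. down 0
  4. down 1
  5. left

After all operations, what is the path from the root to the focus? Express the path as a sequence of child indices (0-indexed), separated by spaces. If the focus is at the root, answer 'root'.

Answer: 0 0

Derivation:
Step 1 (down 1): focus=V path=1 depth=1 children=['D'] left=['H'] right=[] parent=G
Step 2 (up): focus=G path=root depth=0 children=['H', 'V'] (at root)
Step 3 (down 0): focus=H path=0 depth=1 children=['Q', 'T'] left=[] right=['V'] parent=G
Step 4 (down 1): focus=T path=0/1 depth=2 children=[] left=['Q'] right=[] parent=H
Step 5 (left): focus=Q path=0/0 depth=2 children=[] left=[] right=['T'] parent=H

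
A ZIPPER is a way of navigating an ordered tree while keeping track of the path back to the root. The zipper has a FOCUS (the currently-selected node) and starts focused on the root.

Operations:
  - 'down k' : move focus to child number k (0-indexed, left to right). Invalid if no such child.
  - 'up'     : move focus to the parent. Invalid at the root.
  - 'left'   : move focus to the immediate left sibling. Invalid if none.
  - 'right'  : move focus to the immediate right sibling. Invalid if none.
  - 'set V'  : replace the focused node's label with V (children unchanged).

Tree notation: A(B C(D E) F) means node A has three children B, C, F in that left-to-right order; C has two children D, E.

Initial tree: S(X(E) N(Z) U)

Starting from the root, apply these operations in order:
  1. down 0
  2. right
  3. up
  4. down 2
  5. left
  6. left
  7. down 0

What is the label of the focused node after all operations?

Answer: E

Derivation:
Step 1 (down 0): focus=X path=0 depth=1 children=['E'] left=[] right=['N', 'U'] parent=S
Step 2 (right): focus=N path=1 depth=1 children=['Z'] left=['X'] right=['U'] parent=S
Step 3 (up): focus=S path=root depth=0 children=['X', 'N', 'U'] (at root)
Step 4 (down 2): focus=U path=2 depth=1 children=[] left=['X', 'N'] right=[] parent=S
Step 5 (left): focus=N path=1 depth=1 children=['Z'] left=['X'] right=['U'] parent=S
Step 6 (left): focus=X path=0 depth=1 children=['E'] left=[] right=['N', 'U'] parent=S
Step 7 (down 0): focus=E path=0/0 depth=2 children=[] left=[] right=[] parent=X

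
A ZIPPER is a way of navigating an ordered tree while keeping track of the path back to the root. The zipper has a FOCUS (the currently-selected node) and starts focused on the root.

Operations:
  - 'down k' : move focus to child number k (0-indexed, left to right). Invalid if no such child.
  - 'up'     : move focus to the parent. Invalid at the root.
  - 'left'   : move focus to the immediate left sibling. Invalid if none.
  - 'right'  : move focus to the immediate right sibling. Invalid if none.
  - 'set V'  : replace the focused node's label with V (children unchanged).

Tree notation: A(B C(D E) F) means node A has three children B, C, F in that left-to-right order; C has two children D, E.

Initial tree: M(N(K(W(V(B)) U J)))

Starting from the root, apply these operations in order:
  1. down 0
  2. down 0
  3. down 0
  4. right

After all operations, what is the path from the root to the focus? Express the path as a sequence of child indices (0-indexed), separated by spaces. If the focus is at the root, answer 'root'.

Step 1 (down 0): focus=N path=0 depth=1 children=['K'] left=[] right=[] parent=M
Step 2 (down 0): focus=K path=0/0 depth=2 children=['W', 'U', 'J'] left=[] right=[] parent=N
Step 3 (down 0): focus=W path=0/0/0 depth=3 children=['V'] left=[] right=['U', 'J'] parent=K
Step 4 (right): focus=U path=0/0/1 depth=3 children=[] left=['W'] right=['J'] parent=K

Answer: 0 0 1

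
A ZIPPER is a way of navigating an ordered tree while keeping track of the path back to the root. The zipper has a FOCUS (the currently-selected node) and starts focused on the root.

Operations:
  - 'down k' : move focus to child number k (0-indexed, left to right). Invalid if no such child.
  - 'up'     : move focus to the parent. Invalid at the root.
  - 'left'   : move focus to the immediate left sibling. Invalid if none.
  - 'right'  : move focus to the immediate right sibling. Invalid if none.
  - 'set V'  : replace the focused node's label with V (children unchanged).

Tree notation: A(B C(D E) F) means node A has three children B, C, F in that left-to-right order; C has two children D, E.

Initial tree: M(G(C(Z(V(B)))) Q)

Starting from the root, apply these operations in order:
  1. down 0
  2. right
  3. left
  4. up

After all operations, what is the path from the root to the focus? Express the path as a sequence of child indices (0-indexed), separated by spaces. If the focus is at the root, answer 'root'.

Step 1 (down 0): focus=G path=0 depth=1 children=['C'] left=[] right=['Q'] parent=M
Step 2 (right): focus=Q path=1 depth=1 children=[] left=['G'] right=[] parent=M
Step 3 (left): focus=G path=0 depth=1 children=['C'] left=[] right=['Q'] parent=M
Step 4 (up): focus=M path=root depth=0 children=['G', 'Q'] (at root)

Answer: root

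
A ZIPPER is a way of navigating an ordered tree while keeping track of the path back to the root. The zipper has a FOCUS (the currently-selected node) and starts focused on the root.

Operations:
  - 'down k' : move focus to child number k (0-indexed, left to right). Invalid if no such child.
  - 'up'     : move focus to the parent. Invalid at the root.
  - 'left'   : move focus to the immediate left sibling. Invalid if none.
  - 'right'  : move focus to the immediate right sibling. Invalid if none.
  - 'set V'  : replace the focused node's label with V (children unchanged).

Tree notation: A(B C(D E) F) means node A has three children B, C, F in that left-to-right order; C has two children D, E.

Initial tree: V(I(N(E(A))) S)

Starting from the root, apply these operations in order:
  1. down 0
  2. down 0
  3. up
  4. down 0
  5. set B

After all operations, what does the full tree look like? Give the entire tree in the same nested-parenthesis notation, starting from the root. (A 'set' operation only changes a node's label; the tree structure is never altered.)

Answer: V(I(B(E(A))) S)

Derivation:
Step 1 (down 0): focus=I path=0 depth=1 children=['N'] left=[] right=['S'] parent=V
Step 2 (down 0): focus=N path=0/0 depth=2 children=['E'] left=[] right=[] parent=I
Step 3 (up): focus=I path=0 depth=1 children=['N'] left=[] right=['S'] parent=V
Step 4 (down 0): focus=N path=0/0 depth=2 children=['E'] left=[] right=[] parent=I
Step 5 (set B): focus=B path=0/0 depth=2 children=['E'] left=[] right=[] parent=I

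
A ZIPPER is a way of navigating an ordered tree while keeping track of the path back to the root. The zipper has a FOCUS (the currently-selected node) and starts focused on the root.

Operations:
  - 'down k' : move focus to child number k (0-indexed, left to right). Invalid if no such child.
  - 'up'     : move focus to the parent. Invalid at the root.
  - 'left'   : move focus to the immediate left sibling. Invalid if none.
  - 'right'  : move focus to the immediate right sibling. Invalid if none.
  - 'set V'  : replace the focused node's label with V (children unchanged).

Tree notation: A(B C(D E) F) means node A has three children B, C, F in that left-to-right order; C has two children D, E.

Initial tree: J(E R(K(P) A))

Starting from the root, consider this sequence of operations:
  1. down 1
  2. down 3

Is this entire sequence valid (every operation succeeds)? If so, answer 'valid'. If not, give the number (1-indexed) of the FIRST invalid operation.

Answer: 2

Derivation:
Step 1 (down 1): focus=R path=1 depth=1 children=['K', 'A'] left=['E'] right=[] parent=J
Step 2 (down 3): INVALID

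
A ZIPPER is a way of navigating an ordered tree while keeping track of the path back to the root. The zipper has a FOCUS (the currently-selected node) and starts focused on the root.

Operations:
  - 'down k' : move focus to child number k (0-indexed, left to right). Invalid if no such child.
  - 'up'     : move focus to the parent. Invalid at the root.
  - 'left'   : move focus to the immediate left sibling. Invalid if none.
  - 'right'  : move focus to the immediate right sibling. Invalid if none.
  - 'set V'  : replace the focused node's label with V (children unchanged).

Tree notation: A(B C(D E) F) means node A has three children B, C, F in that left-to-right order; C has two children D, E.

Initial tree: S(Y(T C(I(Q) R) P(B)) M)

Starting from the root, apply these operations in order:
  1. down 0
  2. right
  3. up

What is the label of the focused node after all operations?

Step 1 (down 0): focus=Y path=0 depth=1 children=['T', 'C', 'P'] left=[] right=['M'] parent=S
Step 2 (right): focus=M path=1 depth=1 children=[] left=['Y'] right=[] parent=S
Step 3 (up): focus=S path=root depth=0 children=['Y', 'M'] (at root)

Answer: S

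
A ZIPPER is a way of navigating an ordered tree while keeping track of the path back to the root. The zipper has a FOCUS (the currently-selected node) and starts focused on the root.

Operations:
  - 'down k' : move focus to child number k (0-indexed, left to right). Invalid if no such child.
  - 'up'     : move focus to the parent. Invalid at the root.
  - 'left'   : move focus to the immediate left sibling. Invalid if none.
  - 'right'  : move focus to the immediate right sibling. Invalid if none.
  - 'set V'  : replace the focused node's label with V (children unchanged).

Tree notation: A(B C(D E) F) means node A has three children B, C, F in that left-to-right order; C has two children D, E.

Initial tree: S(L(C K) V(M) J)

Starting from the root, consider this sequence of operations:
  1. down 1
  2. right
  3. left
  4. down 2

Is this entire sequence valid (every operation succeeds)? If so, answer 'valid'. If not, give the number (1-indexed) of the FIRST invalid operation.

Step 1 (down 1): focus=V path=1 depth=1 children=['M'] left=['L'] right=['J'] parent=S
Step 2 (right): focus=J path=2 depth=1 children=[] left=['L', 'V'] right=[] parent=S
Step 3 (left): focus=V path=1 depth=1 children=['M'] left=['L'] right=['J'] parent=S
Step 4 (down 2): INVALID

Answer: 4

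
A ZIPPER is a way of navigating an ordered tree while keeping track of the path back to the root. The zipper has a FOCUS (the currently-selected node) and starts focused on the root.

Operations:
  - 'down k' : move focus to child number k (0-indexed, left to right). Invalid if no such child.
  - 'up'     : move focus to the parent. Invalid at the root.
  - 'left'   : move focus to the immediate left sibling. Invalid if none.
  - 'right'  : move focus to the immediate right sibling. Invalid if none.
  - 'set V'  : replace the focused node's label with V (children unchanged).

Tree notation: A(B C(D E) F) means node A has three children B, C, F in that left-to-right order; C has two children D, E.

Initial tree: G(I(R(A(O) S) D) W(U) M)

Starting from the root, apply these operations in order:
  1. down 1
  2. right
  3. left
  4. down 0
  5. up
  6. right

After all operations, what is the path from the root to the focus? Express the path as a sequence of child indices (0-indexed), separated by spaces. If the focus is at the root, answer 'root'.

Answer: 2

Derivation:
Step 1 (down 1): focus=W path=1 depth=1 children=['U'] left=['I'] right=['M'] parent=G
Step 2 (right): focus=M path=2 depth=1 children=[] left=['I', 'W'] right=[] parent=G
Step 3 (left): focus=W path=1 depth=1 children=['U'] left=['I'] right=['M'] parent=G
Step 4 (down 0): focus=U path=1/0 depth=2 children=[] left=[] right=[] parent=W
Step 5 (up): focus=W path=1 depth=1 children=['U'] left=['I'] right=['M'] parent=G
Step 6 (right): focus=M path=2 depth=1 children=[] left=['I', 'W'] right=[] parent=G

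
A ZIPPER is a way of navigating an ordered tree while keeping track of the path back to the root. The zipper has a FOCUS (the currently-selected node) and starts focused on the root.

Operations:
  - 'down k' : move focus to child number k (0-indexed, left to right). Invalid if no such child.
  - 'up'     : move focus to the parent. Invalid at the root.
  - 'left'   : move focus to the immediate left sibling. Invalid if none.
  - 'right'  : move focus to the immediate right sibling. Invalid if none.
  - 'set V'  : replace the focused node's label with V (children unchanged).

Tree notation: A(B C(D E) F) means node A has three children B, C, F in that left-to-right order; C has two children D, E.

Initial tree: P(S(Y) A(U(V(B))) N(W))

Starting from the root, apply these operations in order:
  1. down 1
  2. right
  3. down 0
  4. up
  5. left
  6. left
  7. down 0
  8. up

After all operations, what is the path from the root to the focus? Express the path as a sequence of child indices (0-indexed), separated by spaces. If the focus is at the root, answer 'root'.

Answer: 0

Derivation:
Step 1 (down 1): focus=A path=1 depth=1 children=['U'] left=['S'] right=['N'] parent=P
Step 2 (right): focus=N path=2 depth=1 children=['W'] left=['S', 'A'] right=[] parent=P
Step 3 (down 0): focus=W path=2/0 depth=2 children=[] left=[] right=[] parent=N
Step 4 (up): focus=N path=2 depth=1 children=['W'] left=['S', 'A'] right=[] parent=P
Step 5 (left): focus=A path=1 depth=1 children=['U'] left=['S'] right=['N'] parent=P
Step 6 (left): focus=S path=0 depth=1 children=['Y'] left=[] right=['A', 'N'] parent=P
Step 7 (down 0): focus=Y path=0/0 depth=2 children=[] left=[] right=[] parent=S
Step 8 (up): focus=S path=0 depth=1 children=['Y'] left=[] right=['A', 'N'] parent=P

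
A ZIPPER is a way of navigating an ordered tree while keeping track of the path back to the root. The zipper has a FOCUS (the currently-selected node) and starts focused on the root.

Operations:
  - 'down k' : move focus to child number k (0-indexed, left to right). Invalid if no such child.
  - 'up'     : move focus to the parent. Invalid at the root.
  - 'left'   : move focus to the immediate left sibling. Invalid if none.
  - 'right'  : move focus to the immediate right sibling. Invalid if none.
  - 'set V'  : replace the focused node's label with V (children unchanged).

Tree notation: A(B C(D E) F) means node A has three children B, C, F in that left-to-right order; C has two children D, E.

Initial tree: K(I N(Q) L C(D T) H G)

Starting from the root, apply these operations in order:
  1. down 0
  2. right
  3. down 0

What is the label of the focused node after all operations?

Answer: Q

Derivation:
Step 1 (down 0): focus=I path=0 depth=1 children=[] left=[] right=['N', 'L', 'C', 'H', 'G'] parent=K
Step 2 (right): focus=N path=1 depth=1 children=['Q'] left=['I'] right=['L', 'C', 'H', 'G'] parent=K
Step 3 (down 0): focus=Q path=1/0 depth=2 children=[] left=[] right=[] parent=N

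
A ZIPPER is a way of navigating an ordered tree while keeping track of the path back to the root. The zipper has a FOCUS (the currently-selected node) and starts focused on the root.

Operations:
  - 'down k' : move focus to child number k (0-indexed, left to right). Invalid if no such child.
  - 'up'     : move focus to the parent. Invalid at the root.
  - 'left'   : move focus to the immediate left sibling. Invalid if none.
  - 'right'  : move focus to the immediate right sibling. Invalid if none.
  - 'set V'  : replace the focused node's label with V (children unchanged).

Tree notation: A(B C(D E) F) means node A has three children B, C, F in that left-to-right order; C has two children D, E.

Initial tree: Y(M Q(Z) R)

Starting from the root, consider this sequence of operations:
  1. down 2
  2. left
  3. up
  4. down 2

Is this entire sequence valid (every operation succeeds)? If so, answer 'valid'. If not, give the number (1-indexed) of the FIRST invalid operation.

Answer: valid

Derivation:
Step 1 (down 2): focus=R path=2 depth=1 children=[] left=['M', 'Q'] right=[] parent=Y
Step 2 (left): focus=Q path=1 depth=1 children=['Z'] left=['M'] right=['R'] parent=Y
Step 3 (up): focus=Y path=root depth=0 children=['M', 'Q', 'R'] (at root)
Step 4 (down 2): focus=R path=2 depth=1 children=[] left=['M', 'Q'] right=[] parent=Y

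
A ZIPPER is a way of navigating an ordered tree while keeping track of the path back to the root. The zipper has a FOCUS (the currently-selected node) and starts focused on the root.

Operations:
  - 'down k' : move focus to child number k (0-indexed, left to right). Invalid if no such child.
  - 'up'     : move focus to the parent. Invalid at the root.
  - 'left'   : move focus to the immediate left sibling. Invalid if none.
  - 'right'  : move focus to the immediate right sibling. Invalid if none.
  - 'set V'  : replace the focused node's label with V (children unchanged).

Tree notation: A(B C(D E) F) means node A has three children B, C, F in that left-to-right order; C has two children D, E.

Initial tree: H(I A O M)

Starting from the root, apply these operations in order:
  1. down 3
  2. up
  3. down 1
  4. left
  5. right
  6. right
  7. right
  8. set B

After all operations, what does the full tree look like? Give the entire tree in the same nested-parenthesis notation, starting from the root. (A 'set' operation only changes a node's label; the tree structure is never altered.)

Answer: H(I A O B)

Derivation:
Step 1 (down 3): focus=M path=3 depth=1 children=[] left=['I', 'A', 'O'] right=[] parent=H
Step 2 (up): focus=H path=root depth=0 children=['I', 'A', 'O', 'M'] (at root)
Step 3 (down 1): focus=A path=1 depth=1 children=[] left=['I'] right=['O', 'M'] parent=H
Step 4 (left): focus=I path=0 depth=1 children=[] left=[] right=['A', 'O', 'M'] parent=H
Step 5 (right): focus=A path=1 depth=1 children=[] left=['I'] right=['O', 'M'] parent=H
Step 6 (right): focus=O path=2 depth=1 children=[] left=['I', 'A'] right=['M'] parent=H
Step 7 (right): focus=M path=3 depth=1 children=[] left=['I', 'A', 'O'] right=[] parent=H
Step 8 (set B): focus=B path=3 depth=1 children=[] left=['I', 'A', 'O'] right=[] parent=H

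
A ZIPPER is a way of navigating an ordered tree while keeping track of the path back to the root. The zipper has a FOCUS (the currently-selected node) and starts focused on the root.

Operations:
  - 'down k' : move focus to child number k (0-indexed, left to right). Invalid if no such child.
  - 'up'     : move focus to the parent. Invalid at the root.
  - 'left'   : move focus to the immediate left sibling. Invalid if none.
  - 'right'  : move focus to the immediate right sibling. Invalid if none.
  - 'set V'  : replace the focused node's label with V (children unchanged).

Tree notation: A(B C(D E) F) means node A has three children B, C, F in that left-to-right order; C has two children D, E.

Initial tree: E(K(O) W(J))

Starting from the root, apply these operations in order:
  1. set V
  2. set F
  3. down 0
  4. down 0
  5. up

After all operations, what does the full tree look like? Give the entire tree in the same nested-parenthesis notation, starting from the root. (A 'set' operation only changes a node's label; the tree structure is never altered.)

Answer: F(K(O) W(J))

Derivation:
Step 1 (set V): focus=V path=root depth=0 children=['K', 'W'] (at root)
Step 2 (set F): focus=F path=root depth=0 children=['K', 'W'] (at root)
Step 3 (down 0): focus=K path=0 depth=1 children=['O'] left=[] right=['W'] parent=F
Step 4 (down 0): focus=O path=0/0 depth=2 children=[] left=[] right=[] parent=K
Step 5 (up): focus=K path=0 depth=1 children=['O'] left=[] right=['W'] parent=F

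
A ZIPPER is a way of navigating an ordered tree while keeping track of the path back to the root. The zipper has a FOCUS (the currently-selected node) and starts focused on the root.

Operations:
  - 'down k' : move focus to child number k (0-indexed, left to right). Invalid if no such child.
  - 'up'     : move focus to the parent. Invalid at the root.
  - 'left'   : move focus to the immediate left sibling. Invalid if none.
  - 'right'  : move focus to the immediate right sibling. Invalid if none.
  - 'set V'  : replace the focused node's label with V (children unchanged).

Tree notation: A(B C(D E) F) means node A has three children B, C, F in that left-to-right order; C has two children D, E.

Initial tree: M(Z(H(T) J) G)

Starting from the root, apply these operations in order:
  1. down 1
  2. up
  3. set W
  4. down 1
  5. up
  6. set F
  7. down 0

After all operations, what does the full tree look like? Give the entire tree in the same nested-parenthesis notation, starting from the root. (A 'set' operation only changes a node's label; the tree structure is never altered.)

Answer: F(Z(H(T) J) G)

Derivation:
Step 1 (down 1): focus=G path=1 depth=1 children=[] left=['Z'] right=[] parent=M
Step 2 (up): focus=M path=root depth=0 children=['Z', 'G'] (at root)
Step 3 (set W): focus=W path=root depth=0 children=['Z', 'G'] (at root)
Step 4 (down 1): focus=G path=1 depth=1 children=[] left=['Z'] right=[] parent=W
Step 5 (up): focus=W path=root depth=0 children=['Z', 'G'] (at root)
Step 6 (set F): focus=F path=root depth=0 children=['Z', 'G'] (at root)
Step 7 (down 0): focus=Z path=0 depth=1 children=['H', 'J'] left=[] right=['G'] parent=F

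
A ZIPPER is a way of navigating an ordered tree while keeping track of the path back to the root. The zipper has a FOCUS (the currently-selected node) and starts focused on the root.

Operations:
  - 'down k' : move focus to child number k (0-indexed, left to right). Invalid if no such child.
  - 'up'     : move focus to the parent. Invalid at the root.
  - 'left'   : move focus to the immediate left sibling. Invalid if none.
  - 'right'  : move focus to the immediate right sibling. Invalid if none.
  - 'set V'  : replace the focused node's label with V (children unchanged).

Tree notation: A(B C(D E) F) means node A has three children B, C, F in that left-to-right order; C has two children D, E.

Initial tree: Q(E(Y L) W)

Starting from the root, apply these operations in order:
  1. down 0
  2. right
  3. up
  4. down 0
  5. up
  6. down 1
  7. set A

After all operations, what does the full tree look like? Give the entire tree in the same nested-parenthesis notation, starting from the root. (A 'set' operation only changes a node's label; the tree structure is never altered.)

Answer: Q(E(Y L) A)

Derivation:
Step 1 (down 0): focus=E path=0 depth=1 children=['Y', 'L'] left=[] right=['W'] parent=Q
Step 2 (right): focus=W path=1 depth=1 children=[] left=['E'] right=[] parent=Q
Step 3 (up): focus=Q path=root depth=0 children=['E', 'W'] (at root)
Step 4 (down 0): focus=E path=0 depth=1 children=['Y', 'L'] left=[] right=['W'] parent=Q
Step 5 (up): focus=Q path=root depth=0 children=['E', 'W'] (at root)
Step 6 (down 1): focus=W path=1 depth=1 children=[] left=['E'] right=[] parent=Q
Step 7 (set A): focus=A path=1 depth=1 children=[] left=['E'] right=[] parent=Q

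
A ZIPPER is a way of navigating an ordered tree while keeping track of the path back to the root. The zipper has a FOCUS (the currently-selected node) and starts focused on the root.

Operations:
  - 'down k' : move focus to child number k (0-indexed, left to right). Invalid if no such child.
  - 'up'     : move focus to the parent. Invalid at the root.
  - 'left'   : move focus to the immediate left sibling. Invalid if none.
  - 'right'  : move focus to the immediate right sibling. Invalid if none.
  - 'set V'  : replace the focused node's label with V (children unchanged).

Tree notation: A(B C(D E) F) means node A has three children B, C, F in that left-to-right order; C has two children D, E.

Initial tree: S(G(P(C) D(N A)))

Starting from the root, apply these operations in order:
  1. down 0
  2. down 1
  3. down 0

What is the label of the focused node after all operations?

Answer: N

Derivation:
Step 1 (down 0): focus=G path=0 depth=1 children=['P', 'D'] left=[] right=[] parent=S
Step 2 (down 1): focus=D path=0/1 depth=2 children=['N', 'A'] left=['P'] right=[] parent=G
Step 3 (down 0): focus=N path=0/1/0 depth=3 children=[] left=[] right=['A'] parent=D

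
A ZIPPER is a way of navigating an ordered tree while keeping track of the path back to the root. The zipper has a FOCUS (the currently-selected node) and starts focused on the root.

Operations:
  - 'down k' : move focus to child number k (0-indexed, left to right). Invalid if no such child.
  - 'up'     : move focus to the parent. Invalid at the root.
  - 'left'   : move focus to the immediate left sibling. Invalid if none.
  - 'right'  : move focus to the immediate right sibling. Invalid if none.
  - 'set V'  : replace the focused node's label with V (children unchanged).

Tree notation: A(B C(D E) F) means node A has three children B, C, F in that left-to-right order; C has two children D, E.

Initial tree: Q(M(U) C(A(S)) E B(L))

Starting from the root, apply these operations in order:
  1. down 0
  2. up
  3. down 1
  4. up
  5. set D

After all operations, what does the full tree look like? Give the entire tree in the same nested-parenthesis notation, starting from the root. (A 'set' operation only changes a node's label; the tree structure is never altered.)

Step 1 (down 0): focus=M path=0 depth=1 children=['U'] left=[] right=['C', 'E', 'B'] parent=Q
Step 2 (up): focus=Q path=root depth=0 children=['M', 'C', 'E', 'B'] (at root)
Step 3 (down 1): focus=C path=1 depth=1 children=['A'] left=['M'] right=['E', 'B'] parent=Q
Step 4 (up): focus=Q path=root depth=0 children=['M', 'C', 'E', 'B'] (at root)
Step 5 (set D): focus=D path=root depth=0 children=['M', 'C', 'E', 'B'] (at root)

Answer: D(M(U) C(A(S)) E B(L))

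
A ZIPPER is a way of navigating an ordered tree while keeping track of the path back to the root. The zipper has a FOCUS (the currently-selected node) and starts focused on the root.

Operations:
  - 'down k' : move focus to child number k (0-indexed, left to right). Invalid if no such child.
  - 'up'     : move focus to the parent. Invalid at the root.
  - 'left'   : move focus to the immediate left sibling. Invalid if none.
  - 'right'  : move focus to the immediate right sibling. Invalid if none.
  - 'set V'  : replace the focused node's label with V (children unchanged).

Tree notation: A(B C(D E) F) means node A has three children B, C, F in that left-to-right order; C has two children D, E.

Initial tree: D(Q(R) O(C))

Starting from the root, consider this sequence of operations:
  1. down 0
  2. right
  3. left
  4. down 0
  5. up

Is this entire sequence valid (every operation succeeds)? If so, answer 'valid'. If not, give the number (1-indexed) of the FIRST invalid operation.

Step 1 (down 0): focus=Q path=0 depth=1 children=['R'] left=[] right=['O'] parent=D
Step 2 (right): focus=O path=1 depth=1 children=['C'] left=['Q'] right=[] parent=D
Step 3 (left): focus=Q path=0 depth=1 children=['R'] left=[] right=['O'] parent=D
Step 4 (down 0): focus=R path=0/0 depth=2 children=[] left=[] right=[] parent=Q
Step 5 (up): focus=Q path=0 depth=1 children=['R'] left=[] right=['O'] parent=D

Answer: valid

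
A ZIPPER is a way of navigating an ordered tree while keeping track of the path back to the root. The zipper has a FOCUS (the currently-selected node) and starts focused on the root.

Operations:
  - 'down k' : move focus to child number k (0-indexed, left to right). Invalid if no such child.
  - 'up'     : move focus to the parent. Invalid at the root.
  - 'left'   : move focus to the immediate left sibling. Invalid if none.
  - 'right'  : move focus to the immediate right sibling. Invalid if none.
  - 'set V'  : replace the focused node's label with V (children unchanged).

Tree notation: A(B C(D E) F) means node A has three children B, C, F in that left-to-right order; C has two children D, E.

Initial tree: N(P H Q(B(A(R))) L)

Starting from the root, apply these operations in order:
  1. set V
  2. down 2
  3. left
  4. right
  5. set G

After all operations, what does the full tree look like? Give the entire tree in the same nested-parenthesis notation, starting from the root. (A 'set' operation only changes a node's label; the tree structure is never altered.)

Answer: V(P H G(B(A(R))) L)

Derivation:
Step 1 (set V): focus=V path=root depth=0 children=['P', 'H', 'Q', 'L'] (at root)
Step 2 (down 2): focus=Q path=2 depth=1 children=['B'] left=['P', 'H'] right=['L'] parent=V
Step 3 (left): focus=H path=1 depth=1 children=[] left=['P'] right=['Q', 'L'] parent=V
Step 4 (right): focus=Q path=2 depth=1 children=['B'] left=['P', 'H'] right=['L'] parent=V
Step 5 (set G): focus=G path=2 depth=1 children=['B'] left=['P', 'H'] right=['L'] parent=V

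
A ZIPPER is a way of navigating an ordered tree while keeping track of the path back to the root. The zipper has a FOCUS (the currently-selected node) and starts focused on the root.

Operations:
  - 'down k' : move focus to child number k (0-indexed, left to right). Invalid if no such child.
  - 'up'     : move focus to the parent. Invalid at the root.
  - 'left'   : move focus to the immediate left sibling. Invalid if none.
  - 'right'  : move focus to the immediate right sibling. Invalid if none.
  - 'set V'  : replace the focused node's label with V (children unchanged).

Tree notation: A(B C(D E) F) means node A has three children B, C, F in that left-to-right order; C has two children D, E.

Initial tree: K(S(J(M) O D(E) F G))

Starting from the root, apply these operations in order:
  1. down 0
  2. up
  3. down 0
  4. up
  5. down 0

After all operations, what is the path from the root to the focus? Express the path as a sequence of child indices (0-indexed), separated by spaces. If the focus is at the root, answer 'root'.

Answer: 0

Derivation:
Step 1 (down 0): focus=S path=0 depth=1 children=['J', 'O', 'D', 'F', 'G'] left=[] right=[] parent=K
Step 2 (up): focus=K path=root depth=0 children=['S'] (at root)
Step 3 (down 0): focus=S path=0 depth=1 children=['J', 'O', 'D', 'F', 'G'] left=[] right=[] parent=K
Step 4 (up): focus=K path=root depth=0 children=['S'] (at root)
Step 5 (down 0): focus=S path=0 depth=1 children=['J', 'O', 'D', 'F', 'G'] left=[] right=[] parent=K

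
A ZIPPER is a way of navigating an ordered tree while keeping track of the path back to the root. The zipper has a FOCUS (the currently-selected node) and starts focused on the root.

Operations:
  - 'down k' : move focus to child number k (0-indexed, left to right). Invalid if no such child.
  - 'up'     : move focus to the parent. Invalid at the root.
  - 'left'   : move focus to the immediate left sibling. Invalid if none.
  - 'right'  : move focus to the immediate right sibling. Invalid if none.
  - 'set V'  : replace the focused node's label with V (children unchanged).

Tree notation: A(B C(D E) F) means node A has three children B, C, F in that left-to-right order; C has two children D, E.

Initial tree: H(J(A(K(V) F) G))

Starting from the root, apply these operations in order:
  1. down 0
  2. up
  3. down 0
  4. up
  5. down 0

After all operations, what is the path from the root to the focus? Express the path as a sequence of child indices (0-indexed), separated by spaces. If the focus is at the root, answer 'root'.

Step 1 (down 0): focus=J path=0 depth=1 children=['A', 'G'] left=[] right=[] parent=H
Step 2 (up): focus=H path=root depth=0 children=['J'] (at root)
Step 3 (down 0): focus=J path=0 depth=1 children=['A', 'G'] left=[] right=[] parent=H
Step 4 (up): focus=H path=root depth=0 children=['J'] (at root)
Step 5 (down 0): focus=J path=0 depth=1 children=['A', 'G'] left=[] right=[] parent=H

Answer: 0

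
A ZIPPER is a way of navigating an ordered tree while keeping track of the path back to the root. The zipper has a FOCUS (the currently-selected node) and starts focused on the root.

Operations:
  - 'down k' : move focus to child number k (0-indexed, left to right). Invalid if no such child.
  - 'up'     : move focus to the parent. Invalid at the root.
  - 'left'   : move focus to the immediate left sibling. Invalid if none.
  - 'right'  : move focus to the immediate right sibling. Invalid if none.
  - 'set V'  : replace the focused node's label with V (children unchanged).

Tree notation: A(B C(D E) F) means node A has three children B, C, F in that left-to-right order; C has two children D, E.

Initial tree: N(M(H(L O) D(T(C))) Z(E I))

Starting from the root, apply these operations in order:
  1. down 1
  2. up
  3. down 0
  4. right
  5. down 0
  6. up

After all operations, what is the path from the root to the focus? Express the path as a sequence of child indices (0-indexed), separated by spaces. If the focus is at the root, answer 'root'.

Step 1 (down 1): focus=Z path=1 depth=1 children=['E', 'I'] left=['M'] right=[] parent=N
Step 2 (up): focus=N path=root depth=0 children=['M', 'Z'] (at root)
Step 3 (down 0): focus=M path=0 depth=1 children=['H', 'D'] left=[] right=['Z'] parent=N
Step 4 (right): focus=Z path=1 depth=1 children=['E', 'I'] left=['M'] right=[] parent=N
Step 5 (down 0): focus=E path=1/0 depth=2 children=[] left=[] right=['I'] parent=Z
Step 6 (up): focus=Z path=1 depth=1 children=['E', 'I'] left=['M'] right=[] parent=N

Answer: 1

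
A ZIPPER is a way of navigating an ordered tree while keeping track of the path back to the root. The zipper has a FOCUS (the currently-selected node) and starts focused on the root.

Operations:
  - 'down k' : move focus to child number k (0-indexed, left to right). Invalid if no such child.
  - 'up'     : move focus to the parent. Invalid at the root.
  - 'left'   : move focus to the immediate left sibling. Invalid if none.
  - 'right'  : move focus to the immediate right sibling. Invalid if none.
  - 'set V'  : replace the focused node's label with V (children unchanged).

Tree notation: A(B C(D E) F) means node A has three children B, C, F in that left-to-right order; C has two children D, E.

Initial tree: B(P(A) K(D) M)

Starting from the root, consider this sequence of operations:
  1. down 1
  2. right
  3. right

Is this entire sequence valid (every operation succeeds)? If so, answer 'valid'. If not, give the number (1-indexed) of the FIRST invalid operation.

Answer: 3

Derivation:
Step 1 (down 1): focus=K path=1 depth=1 children=['D'] left=['P'] right=['M'] parent=B
Step 2 (right): focus=M path=2 depth=1 children=[] left=['P', 'K'] right=[] parent=B
Step 3 (right): INVALID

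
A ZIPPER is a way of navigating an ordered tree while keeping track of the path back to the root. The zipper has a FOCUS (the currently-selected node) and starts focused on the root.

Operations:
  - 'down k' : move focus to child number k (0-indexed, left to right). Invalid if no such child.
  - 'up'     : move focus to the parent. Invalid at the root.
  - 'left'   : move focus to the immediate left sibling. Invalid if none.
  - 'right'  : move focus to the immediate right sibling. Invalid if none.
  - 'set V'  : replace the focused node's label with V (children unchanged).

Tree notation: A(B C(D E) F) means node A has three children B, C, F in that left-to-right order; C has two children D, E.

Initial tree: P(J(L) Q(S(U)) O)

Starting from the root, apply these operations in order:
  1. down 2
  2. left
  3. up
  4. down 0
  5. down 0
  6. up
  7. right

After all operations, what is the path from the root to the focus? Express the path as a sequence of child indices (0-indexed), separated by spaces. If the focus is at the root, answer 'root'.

Answer: 1

Derivation:
Step 1 (down 2): focus=O path=2 depth=1 children=[] left=['J', 'Q'] right=[] parent=P
Step 2 (left): focus=Q path=1 depth=1 children=['S'] left=['J'] right=['O'] parent=P
Step 3 (up): focus=P path=root depth=0 children=['J', 'Q', 'O'] (at root)
Step 4 (down 0): focus=J path=0 depth=1 children=['L'] left=[] right=['Q', 'O'] parent=P
Step 5 (down 0): focus=L path=0/0 depth=2 children=[] left=[] right=[] parent=J
Step 6 (up): focus=J path=0 depth=1 children=['L'] left=[] right=['Q', 'O'] parent=P
Step 7 (right): focus=Q path=1 depth=1 children=['S'] left=['J'] right=['O'] parent=P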